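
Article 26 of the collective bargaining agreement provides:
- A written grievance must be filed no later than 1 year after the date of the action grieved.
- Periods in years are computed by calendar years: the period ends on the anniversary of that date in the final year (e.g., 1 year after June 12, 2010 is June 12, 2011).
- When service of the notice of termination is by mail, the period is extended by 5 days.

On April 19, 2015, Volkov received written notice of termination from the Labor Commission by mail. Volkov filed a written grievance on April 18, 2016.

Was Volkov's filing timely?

Yes

1 year after April 19, 2015 is April 19, 2016.
Service was by mail, adding 5 days: April 19, 2016 + 5 days = April 24, 2016.
The deadline is April 24, 2016; the filing on April 18, 2016 is on or before that date.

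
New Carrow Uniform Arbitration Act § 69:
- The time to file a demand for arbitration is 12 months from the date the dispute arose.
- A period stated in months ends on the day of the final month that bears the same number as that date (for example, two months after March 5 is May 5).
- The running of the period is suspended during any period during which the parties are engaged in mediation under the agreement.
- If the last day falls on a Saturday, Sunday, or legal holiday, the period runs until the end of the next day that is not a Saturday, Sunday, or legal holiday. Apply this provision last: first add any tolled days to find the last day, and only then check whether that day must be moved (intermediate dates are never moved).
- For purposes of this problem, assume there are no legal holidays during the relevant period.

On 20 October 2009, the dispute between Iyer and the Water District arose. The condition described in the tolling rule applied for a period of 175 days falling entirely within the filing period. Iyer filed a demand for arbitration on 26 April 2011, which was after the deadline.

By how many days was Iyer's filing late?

12 months after 20 October 2009 is October 20, 2010.
Tolling adds 175 days: October 20, 2010 + 175 days = April 13, 2011.
April 13, 2011 is a Wednesday and not a legal holiday, so no extension applies.
The deadline is April 13, 2011; from April 13, 2011 to April 26, 2011 is 13 days.

13 days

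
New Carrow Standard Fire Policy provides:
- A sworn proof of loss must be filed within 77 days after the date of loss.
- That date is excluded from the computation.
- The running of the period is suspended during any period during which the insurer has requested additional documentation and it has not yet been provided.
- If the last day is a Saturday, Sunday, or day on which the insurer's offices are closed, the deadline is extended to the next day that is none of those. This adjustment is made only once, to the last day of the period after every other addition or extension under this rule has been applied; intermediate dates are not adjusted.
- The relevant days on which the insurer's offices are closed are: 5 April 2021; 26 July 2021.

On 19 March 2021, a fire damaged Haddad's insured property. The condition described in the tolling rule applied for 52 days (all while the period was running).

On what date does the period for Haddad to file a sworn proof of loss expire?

77 days after 19 March 2021 is June 4, 2021.
Tolling adds 52 days: June 4, 2021 + 52 days = July 26, 2021.
July 26, 2021 is a listed holiday. The next qualifying day is July 27, 2021.

July 27, 2021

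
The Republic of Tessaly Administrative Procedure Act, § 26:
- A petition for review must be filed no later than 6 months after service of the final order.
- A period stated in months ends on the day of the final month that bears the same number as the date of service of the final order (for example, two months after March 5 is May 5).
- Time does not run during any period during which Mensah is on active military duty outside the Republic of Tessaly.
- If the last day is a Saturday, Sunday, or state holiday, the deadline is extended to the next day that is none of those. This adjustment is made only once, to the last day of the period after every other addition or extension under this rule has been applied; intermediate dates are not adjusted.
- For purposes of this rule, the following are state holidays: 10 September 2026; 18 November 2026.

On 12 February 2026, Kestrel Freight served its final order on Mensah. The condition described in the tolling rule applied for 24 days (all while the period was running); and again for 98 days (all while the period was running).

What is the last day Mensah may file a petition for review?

December 14, 2026

6 months after 12 February 2026 is August 12, 2026.
Tolling adds 24 days: August 12, 2026 + 24 days = September 5, 2026.
Tolling adds 98 days: September 5, 2026 + 98 days = December 12, 2026.
December 12, 2026 is Saturday; December 13, 2026 is Sunday. The next qualifying day is December 14, 2026.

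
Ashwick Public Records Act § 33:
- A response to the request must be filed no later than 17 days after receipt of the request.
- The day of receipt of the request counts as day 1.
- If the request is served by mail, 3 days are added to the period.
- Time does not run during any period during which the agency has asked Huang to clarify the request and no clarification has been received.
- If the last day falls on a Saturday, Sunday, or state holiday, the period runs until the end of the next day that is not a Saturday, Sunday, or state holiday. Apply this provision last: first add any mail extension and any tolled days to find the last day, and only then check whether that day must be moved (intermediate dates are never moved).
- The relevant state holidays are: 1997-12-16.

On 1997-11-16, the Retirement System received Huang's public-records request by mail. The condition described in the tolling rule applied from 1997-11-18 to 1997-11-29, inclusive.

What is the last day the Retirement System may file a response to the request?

Counting 1997-11-16 as day 1, day 17 is December 2, 1997.
Service was by mail, adding 3 days: December 2, 1997 + 3 days = December 5, 1997.
From November 18, 1997 through November 29, 1997 inclusive is 12 days; tolling adds 12 days: December 5, 1997 + 12 days = December 17, 1997.
December 17, 1997 is a Wednesday and not a state holiday, so no extension applies.

December 17, 1997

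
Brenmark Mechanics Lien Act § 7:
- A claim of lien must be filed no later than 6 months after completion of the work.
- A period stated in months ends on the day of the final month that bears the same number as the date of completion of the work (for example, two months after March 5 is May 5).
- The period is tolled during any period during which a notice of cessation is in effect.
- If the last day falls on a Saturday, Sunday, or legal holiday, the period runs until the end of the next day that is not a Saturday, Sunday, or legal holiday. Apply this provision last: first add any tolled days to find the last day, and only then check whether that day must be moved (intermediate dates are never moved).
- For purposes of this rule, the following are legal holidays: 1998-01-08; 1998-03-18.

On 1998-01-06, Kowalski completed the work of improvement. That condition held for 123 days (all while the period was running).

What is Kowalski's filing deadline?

November 6, 1998

6 months after 1998-01-06 is July 6, 1998.
Tolling adds 123 days: July 6, 1998 + 123 days = November 6, 1998.
November 6, 1998 is a Friday and not a legal holiday, so no extension applies.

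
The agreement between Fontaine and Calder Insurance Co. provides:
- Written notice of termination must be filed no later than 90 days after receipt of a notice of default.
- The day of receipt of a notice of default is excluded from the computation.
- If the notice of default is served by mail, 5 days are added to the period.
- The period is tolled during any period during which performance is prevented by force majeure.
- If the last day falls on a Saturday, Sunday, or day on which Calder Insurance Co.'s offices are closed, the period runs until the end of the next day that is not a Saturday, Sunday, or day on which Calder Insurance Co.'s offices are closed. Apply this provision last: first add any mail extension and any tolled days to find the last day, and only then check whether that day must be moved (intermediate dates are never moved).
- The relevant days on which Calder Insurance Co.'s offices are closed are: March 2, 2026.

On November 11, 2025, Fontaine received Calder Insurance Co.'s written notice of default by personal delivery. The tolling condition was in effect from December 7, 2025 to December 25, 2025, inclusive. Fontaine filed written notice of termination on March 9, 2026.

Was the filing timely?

90 days after November 11, 2025 is February 9, 2026.
Service was not by mail, so no mail extension applies.
From December 7, 2025 through December 25, 2025 inclusive is 19 days; tolling adds 19 days: February 9, 2026 + 19 days = February 28, 2026.
February 28, 2026 is Saturday; March 1, 2026 is Sunday; March 2, 2026 is a listed holiday. The next qualifying day is March 3, 2026.
The deadline is March 3, 2026; the filing on March 9, 2026 is after that date.

No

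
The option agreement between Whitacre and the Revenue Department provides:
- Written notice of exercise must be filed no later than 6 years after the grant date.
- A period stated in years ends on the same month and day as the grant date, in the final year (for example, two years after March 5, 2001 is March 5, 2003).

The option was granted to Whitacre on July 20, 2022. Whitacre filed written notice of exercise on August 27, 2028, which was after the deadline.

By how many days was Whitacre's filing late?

38 days

6 years after July 20, 2022 is July 20, 2028.
The deadline is July 20, 2028; from July 20, 2028 to August 27, 2028 is 38 days.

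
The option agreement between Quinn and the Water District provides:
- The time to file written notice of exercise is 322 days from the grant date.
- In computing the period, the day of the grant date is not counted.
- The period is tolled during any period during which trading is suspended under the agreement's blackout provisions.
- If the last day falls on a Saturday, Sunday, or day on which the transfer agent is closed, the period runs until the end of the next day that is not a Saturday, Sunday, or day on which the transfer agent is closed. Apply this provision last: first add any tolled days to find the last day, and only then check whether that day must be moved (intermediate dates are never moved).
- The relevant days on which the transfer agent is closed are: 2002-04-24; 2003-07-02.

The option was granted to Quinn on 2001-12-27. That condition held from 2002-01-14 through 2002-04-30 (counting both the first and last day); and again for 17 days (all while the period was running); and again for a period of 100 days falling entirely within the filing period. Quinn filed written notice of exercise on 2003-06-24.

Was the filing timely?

322 days after 2001-12-27 is November 14, 2002.
From January 14, 2002 through April 30, 2002 inclusive is 107 days; tolling adds 107 days: November 14, 2002 + 107 days = March 1, 2003.
Tolling adds 17 days: March 1, 2003 + 17 days = March 18, 2003.
Tolling adds 100 days: March 18, 2003 + 100 days = June 26, 2003.
June 26, 2003 is a Thursday and not a day on which the transfer agent is closed, so no extension applies.
The deadline is June 26, 2003; the filing on June 24, 2003 is on or before that date.

Yes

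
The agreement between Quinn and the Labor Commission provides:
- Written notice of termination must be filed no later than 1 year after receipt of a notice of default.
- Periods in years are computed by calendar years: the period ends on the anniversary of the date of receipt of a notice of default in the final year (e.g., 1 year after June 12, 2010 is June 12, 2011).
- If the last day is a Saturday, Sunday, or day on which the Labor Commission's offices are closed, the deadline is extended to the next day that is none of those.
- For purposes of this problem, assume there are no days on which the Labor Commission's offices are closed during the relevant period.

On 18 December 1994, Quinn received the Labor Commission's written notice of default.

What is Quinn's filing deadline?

December 18, 1995

1 year after 18 December 1994 is December 18, 1995.
December 18, 1995 is a Monday and not a day on which the Labor Commission's offices are closed, so no extension applies.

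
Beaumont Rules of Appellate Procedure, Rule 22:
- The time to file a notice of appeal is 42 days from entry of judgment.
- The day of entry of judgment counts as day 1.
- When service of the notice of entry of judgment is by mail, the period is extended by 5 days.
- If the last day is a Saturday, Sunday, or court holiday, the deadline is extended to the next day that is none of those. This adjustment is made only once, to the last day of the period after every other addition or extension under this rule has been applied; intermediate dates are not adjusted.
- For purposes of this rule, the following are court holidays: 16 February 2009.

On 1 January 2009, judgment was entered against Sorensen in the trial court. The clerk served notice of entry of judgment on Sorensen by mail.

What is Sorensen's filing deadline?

February 17, 2009

Counting 1 January 2009 as day 1, day 42 is February 11, 2009.
Service was by mail, adding 5 days: February 11, 2009 + 5 days = February 16, 2009.
February 16, 2009 is a listed holiday. The next qualifying day is February 17, 2009.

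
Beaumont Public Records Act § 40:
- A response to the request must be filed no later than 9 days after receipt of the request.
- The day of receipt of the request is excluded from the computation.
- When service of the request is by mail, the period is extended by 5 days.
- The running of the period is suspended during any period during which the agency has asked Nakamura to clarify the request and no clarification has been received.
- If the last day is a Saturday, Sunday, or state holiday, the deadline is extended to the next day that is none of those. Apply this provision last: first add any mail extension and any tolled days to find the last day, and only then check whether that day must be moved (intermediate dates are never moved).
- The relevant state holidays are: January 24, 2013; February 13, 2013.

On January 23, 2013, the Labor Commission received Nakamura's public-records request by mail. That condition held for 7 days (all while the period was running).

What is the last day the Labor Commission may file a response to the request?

9 days after January 23, 2013 is February 1, 2013.
Service was by mail, adding 5 days: February 1, 2013 + 5 days = February 6, 2013.
Tolling adds 7 days: February 6, 2013 + 7 days = February 13, 2013.
February 13, 2013 is a listed holiday. The next qualifying day is February 14, 2013.

February 14, 2013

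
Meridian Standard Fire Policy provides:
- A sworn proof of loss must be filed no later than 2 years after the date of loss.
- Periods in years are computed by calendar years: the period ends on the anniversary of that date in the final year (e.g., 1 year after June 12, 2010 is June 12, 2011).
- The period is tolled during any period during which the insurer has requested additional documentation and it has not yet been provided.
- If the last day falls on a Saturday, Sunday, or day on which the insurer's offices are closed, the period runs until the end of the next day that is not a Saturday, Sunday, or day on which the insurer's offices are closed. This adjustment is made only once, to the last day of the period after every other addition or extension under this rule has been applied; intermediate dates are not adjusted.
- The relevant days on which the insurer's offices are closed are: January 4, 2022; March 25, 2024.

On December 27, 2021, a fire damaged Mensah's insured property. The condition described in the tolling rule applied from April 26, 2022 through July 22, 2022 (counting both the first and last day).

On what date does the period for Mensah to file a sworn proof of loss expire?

March 26, 2024

2 years after December 27, 2021 is December 27, 2023.
From April 26, 2022 through July 22, 2022 inclusive is 88 days; tolling adds 88 days: December 27, 2023 + 88 days = March 24, 2024.
March 24, 2024 is Sunday; March 25, 2024 is a listed holiday. The next qualifying day is March 26, 2024.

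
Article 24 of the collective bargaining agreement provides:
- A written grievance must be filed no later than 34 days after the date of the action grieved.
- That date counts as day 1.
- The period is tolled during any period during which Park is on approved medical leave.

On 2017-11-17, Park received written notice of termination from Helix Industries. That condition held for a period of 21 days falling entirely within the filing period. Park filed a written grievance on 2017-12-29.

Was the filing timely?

Counting 2017-11-17 as day 1, day 34 is December 20, 2017.
Tolling adds 21 days: December 20, 2017 + 21 days = January 10, 2018.
The deadline is January 10, 2018; the filing on December 29, 2017 is on or before that date.

Yes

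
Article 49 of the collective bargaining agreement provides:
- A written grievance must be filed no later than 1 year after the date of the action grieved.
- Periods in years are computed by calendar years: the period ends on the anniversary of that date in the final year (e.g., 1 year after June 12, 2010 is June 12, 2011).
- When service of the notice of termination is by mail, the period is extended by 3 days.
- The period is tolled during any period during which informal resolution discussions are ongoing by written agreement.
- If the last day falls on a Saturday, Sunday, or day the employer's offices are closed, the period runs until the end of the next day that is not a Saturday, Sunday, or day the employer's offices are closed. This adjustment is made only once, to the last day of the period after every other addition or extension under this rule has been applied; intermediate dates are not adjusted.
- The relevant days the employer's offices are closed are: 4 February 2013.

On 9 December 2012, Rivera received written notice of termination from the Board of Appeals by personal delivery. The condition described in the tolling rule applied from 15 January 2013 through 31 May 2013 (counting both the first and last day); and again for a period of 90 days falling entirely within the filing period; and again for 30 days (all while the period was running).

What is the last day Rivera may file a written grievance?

1 year after 9 December 2012 is December 9, 2013.
Service was not by mail, so no mail extension applies.
From January 15, 2013 through May 31, 2013 inclusive is 137 days; tolling adds 137 days: December 9, 2013 + 137 days = April 25, 2014.
Tolling adds 90 days: April 25, 2014 + 90 days = July 24, 2014.
Tolling adds 30 days: July 24, 2014 + 30 days = August 23, 2014.
August 23, 2014 is Saturday; August 24, 2014 is Sunday. The next qualifying day is August 25, 2014.

August 25, 2014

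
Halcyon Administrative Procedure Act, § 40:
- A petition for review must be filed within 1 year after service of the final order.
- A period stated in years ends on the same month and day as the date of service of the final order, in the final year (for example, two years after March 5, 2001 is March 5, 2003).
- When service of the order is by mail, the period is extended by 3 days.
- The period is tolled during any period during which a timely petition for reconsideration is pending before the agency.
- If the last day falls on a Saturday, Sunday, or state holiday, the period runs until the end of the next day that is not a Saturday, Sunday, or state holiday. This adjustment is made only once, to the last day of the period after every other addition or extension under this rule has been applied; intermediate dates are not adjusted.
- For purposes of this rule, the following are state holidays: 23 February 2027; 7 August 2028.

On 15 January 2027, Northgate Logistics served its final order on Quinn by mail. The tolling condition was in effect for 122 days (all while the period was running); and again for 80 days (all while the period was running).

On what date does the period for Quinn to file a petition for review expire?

1 year after 15 January 2027 is January 15, 2028.
Service was by mail, adding 3 days: January 15, 2028 + 3 days = January 18, 2028.
Tolling adds 122 days: January 18, 2028 + 122 days = May 19, 2028.
Tolling adds 80 days: May 19, 2028 + 80 days = August 7, 2028.
August 7, 2028 is a listed holiday. The next qualifying day is August 8, 2028.

August 8, 2028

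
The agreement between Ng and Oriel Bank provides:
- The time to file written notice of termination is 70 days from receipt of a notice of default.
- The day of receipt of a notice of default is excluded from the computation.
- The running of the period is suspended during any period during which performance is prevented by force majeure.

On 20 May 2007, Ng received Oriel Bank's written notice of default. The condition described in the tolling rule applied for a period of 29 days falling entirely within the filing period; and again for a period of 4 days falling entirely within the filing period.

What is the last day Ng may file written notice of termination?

70 days after 20 May 2007 is July 29, 2007.
Tolling adds 29 days: July 29, 2007 + 29 days = August 27, 2007.
Tolling adds 4 days: August 27, 2007 + 4 days = August 31, 2007.

August 31, 2007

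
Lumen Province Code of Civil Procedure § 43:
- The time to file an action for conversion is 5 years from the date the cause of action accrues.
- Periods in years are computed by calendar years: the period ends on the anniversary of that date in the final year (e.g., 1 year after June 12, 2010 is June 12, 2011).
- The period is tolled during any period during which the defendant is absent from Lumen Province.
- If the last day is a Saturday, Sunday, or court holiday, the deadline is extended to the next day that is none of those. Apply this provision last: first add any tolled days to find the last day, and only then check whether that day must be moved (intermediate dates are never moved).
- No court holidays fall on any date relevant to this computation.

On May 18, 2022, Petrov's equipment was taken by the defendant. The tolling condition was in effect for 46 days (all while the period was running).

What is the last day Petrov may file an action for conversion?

5 years after May 18, 2022 is May 18, 2027.
Tolling adds 46 days: May 18, 2027 + 46 days = July 3, 2027.
July 3, 2027 is Saturday; July 4, 2027 is Sunday. The next qualifying day is July 5, 2027.

July 5, 2027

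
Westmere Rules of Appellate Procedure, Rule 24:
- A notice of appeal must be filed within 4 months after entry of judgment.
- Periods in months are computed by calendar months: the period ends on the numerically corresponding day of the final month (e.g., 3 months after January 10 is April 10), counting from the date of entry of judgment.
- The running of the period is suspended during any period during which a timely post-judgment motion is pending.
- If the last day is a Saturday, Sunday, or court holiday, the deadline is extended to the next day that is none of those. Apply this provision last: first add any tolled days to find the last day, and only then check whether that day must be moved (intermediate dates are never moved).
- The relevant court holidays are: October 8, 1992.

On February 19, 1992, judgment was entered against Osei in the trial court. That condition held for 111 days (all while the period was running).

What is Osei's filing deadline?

4 months after February 19, 1992 is June 19, 1992.
Tolling adds 111 days: June 19, 1992 + 111 days = October 8, 1992.
October 8, 1992 is a listed holiday. The next qualifying day is October 9, 1992.

October 9, 1992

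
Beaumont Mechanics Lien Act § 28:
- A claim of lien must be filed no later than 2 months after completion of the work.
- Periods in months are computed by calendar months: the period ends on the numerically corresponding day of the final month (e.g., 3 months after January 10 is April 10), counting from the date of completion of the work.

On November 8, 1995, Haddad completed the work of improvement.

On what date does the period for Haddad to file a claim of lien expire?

2 months after November 8, 1995 is January 8, 1996.

January 8, 1996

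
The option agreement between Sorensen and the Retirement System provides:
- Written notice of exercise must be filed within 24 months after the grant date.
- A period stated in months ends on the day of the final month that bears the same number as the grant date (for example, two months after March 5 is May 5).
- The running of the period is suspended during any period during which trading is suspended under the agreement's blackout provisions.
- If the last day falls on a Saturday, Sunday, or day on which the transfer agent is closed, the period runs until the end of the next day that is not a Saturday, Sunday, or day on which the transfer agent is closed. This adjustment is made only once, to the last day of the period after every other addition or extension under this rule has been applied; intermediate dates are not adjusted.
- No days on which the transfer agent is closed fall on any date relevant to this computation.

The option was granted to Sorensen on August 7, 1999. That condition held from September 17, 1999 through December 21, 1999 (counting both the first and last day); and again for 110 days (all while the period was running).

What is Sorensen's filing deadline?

24 months after August 7, 1999 is August 7, 2001.
From September 17, 1999 through December 21, 1999 inclusive is 96 days; tolling adds 96 days: August 7, 2001 + 96 days = November 11, 2001.
Tolling adds 110 days: November 11, 2001 + 110 days = March 1, 2002.
March 1, 2002 is a Friday and not a day on which the transfer agent is closed, so no extension applies.

March 1, 2002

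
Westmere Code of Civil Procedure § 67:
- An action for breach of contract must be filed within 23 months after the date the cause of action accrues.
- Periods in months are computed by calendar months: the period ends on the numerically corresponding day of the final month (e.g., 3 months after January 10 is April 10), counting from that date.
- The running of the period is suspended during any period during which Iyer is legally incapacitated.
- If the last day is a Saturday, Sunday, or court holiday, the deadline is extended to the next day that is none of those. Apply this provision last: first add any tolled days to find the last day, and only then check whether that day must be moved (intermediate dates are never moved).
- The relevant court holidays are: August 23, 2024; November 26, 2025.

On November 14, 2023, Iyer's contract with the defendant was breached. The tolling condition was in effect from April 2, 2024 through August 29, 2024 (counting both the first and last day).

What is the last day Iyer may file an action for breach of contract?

23 months after November 14, 2023 is October 14, 2025.
From April 2, 2024 through August 29, 2024 inclusive is 150 days; tolling adds 150 days: October 14, 2025 + 150 days = March 13, 2026.
March 13, 2026 is a Friday and not a court holiday, so no extension applies.

March 13, 2026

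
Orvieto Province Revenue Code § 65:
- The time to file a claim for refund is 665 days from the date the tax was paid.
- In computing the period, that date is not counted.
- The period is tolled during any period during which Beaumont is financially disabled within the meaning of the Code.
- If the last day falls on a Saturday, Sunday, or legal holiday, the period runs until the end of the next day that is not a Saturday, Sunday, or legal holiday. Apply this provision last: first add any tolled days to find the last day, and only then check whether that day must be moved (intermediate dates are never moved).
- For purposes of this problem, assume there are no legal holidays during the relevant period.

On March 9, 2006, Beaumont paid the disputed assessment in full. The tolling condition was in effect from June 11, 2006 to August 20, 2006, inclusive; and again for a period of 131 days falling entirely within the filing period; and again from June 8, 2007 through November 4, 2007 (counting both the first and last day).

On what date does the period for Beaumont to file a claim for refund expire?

665 days after March 9, 2006 is January 3, 2008.
From June 11, 2006 through August 20, 2006 inclusive is 71 days; tolling adds 71 days: January 3, 2008 + 71 days = March 14, 2008.
Tolling adds 131 days: March 14, 2008 + 131 days = July 23, 2008.
From June 8, 2007 through November 4, 2007 inclusive is 150 days; tolling adds 150 days: July 23, 2008 + 150 days = December 20, 2008.
December 20, 2008 is Saturday; December 21, 2008 is Sunday. The next qualifying day is December 22, 2008.

December 22, 2008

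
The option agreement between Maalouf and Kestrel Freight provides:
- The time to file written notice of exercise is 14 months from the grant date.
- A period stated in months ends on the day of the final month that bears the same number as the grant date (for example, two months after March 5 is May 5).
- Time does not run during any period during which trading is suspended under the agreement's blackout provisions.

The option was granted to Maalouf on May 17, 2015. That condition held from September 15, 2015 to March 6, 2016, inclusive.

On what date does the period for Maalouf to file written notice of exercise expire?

14 months after May 17, 2015 is July 17, 2016.
From September 15, 2015 through March 6, 2016 inclusive is 174 days; tolling adds 174 days: July 17, 2016 + 174 days = January 7, 2017.

January 7, 2017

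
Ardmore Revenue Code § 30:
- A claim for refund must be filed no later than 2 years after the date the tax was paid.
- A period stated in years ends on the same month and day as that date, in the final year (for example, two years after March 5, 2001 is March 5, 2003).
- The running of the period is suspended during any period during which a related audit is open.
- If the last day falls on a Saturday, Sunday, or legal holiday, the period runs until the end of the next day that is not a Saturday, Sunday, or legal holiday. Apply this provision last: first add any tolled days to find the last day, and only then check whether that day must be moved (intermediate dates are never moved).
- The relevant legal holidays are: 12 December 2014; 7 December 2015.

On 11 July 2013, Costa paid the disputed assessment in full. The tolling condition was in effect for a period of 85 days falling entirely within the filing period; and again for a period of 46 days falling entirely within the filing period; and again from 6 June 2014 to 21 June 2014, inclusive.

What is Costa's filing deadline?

2 years after 11 July 2013 is July 11, 2015.
Tolling adds 85 days: July 11, 2015 + 85 days = October 4, 2015.
Tolling adds 46 days: October 4, 2015 + 46 days = November 19, 2015.
From June 6, 2014 through June 21, 2014 inclusive is 16 days; tolling adds 16 days: November 19, 2015 + 16 days = December 5, 2015.
December 5, 2015 is Saturday; December 6, 2015 is Sunday; December 7, 2015 is a listed holiday. The next qualifying day is December 8, 2015.

December 8, 2015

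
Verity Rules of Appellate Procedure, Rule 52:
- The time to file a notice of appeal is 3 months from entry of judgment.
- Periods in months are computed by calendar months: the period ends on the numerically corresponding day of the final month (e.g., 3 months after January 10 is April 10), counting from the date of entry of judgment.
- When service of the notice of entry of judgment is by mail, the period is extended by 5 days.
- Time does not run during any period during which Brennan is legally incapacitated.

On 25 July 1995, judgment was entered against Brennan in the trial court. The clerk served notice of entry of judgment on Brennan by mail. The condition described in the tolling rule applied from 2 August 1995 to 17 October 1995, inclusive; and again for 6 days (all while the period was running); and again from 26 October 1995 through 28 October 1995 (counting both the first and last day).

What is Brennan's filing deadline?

January 24, 1996

3 months after 25 July 1995 is October 25, 1995.
Service was by mail, adding 5 days: October 25, 1995 + 5 days = October 30, 1995.
From August 2, 1995 through October 17, 1995 inclusive is 77 days; tolling adds 77 days: October 30, 1995 + 77 days = January 15, 1996.
Tolling adds 6 days: January 15, 1996 + 6 days = January 21, 1996.
From October 26, 1995 through October 28, 1995 inclusive is 3 days; tolling adds 3 days: January 21, 1996 + 3 days = January 24, 1996.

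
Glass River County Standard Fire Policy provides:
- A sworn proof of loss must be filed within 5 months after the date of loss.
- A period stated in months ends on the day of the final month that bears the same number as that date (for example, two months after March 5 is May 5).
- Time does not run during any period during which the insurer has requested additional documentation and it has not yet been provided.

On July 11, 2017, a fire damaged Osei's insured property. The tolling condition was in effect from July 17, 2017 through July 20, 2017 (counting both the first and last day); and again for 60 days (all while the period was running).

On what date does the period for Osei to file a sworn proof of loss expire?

February 13, 2018

5 months after July 11, 2017 is December 11, 2017.
From July 17, 2017 through July 20, 2017 inclusive is 4 days; tolling adds 4 days: December 11, 2017 + 4 days = December 15, 2017.
Tolling adds 60 days: December 15, 2017 + 60 days = February 13, 2018.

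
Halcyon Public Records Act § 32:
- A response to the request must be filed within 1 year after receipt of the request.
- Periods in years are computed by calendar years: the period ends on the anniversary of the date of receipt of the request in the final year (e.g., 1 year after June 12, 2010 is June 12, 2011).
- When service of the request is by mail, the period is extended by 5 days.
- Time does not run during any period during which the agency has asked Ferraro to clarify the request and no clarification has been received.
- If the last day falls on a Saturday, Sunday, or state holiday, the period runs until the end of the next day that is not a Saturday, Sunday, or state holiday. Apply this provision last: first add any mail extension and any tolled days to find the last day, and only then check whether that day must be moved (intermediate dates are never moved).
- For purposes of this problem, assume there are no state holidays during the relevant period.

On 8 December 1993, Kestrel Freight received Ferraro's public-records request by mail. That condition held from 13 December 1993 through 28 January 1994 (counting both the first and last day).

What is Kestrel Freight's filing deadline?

1 year after 8 December 1993 is December 8, 1994.
Service was by mail, adding 5 days: December 8, 1994 + 5 days = December 13, 1994.
From December 13, 1993 through January 28, 1994 inclusive is 47 days; tolling adds 47 days: December 13, 1994 + 47 days = January 29, 1995.
January 29, 1995 is Sunday. The next qualifying day is January 30, 1995.

January 30, 1995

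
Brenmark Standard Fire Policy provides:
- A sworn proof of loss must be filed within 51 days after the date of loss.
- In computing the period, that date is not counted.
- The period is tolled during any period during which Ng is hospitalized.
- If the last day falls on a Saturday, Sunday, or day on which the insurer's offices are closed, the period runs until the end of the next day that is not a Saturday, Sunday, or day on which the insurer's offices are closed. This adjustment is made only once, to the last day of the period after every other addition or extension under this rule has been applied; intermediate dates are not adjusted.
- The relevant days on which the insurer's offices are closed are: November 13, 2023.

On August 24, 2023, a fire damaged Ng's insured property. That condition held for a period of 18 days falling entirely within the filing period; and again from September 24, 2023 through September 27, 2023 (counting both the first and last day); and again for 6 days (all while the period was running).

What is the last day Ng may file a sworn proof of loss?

November 14, 2023

51 days after August 24, 2023 is October 14, 2023.
Tolling adds 18 days: October 14, 2023 + 18 days = November 1, 2023.
From September 24, 2023 through September 27, 2023 inclusive is 4 days; tolling adds 4 days: November 1, 2023 + 4 days = November 5, 2023.
Tolling adds 6 days: November 5, 2023 + 6 days = November 11, 2023.
November 11, 2023 is Saturday; November 12, 2023 is Sunday; November 13, 2023 is a listed holiday. The next qualifying day is November 14, 2023.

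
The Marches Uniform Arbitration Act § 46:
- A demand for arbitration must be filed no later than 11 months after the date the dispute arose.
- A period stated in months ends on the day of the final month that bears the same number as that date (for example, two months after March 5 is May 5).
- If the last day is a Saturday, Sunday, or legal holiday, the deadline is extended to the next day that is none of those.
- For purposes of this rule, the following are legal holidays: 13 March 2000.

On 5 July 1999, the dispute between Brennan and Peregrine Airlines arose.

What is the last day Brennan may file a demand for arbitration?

June 5, 2000

11 months after 5 July 1999 is June 5, 2000.
June 5, 2000 is a Monday and not a legal holiday, so no extension applies.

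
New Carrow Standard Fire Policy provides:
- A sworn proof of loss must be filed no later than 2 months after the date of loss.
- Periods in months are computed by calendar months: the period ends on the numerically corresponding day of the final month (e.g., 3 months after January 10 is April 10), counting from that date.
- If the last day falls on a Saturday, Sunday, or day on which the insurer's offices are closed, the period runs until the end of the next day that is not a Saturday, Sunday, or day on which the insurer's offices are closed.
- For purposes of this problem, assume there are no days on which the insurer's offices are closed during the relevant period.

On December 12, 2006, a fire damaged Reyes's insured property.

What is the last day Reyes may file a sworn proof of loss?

2 months after December 12, 2006 is February 12, 2007.
February 12, 2007 is a Monday and not a day on which the insurer's offices are closed, so no extension applies.

February 12, 2007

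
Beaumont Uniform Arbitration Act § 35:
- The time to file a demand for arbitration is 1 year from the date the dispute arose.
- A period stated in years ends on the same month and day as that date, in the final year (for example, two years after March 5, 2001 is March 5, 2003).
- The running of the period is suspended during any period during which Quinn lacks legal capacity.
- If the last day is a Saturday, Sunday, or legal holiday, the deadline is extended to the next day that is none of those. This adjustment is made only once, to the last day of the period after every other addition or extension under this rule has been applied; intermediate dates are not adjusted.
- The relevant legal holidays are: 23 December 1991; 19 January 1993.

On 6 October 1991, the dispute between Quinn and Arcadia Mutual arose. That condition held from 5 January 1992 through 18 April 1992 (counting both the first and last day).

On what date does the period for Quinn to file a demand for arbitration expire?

1 year after 6 October 1991 is October 6, 1992.
From January 5, 1992 through April 18, 1992 inclusive is 105 days; tolling adds 105 days: October 6, 1992 + 105 days = January 19, 1993.
January 19, 1993 is a listed holiday. The next qualifying day is January 20, 1993.

January 20, 1993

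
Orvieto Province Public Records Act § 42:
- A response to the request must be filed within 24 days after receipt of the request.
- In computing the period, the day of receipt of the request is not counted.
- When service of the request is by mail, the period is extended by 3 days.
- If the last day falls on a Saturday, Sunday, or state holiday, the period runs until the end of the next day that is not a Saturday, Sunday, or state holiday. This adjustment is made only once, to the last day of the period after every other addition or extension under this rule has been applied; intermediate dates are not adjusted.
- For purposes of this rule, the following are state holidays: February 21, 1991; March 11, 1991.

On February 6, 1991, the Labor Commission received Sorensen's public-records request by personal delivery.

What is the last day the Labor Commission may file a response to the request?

March 4, 1991

24 days after February 6, 1991 is March 2, 1991.
Service was not by mail, so no mail extension applies.
March 2, 1991 is Saturday; March 3, 1991 is Sunday. The next qualifying day is March 4, 1991.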